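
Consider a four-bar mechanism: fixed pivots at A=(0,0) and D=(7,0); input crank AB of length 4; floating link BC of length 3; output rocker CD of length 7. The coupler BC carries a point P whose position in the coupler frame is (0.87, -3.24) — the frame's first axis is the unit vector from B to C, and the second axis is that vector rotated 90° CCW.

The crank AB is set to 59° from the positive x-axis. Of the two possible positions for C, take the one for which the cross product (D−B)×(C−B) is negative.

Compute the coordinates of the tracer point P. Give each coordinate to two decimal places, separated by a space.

A=(0,0), D=(7.00,0)
B = A + 4.00·(cos59°, sin59°) = (2.0602, 3.4287)
|BD| = 6.0131
circle(B,3.00) ∩ circle(D,7.00): a=-0.3195, h=2.9829
  candidates: C₊=(3.4986,6.0613) cross=17.937; C₋=(0.0968,1.1603) cross=-17.937
  mode - wants cross < 0 → take C=(0.0968,1.1603) (cross=-17.937)
ex = (C−B)/|BC| = (-0.6544,-0.7561); ey = (0.7561,-0.6544)
P = B + 0.87·ex + -3.24·ey = (-0.9590,4.8912)

-0.96 4.89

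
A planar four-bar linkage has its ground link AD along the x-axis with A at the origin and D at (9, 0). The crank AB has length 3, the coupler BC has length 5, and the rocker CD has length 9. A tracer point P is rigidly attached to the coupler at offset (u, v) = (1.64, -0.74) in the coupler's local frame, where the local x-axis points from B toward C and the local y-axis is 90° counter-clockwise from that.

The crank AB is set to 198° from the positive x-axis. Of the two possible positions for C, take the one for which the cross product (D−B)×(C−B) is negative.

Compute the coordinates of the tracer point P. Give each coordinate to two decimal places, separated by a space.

A=(0,0), D=(9.00,0)
B = A + 3.00·(cos198°, sin198°) = (-2.8532, -0.9271)
|BD| = 11.8894
circle(B,5.00) ∩ circle(D,9.00): a=3.5896, h=3.4806
  candidates: C₊=(0.4541,2.8228) cross=41.382; C₋=(0.9969,-4.1171) cross=-41.382
  mode - wants cross < 0 → take C=(0.9969,-4.1171) (cross=-41.382)
ex = (C−B)/|BC| = (0.7700,-0.6380); ey = (0.6380,0.7700)
P = B + 1.64·ex + -0.74·ey = (-2.0625,-2.5432)

-2.06 -2.54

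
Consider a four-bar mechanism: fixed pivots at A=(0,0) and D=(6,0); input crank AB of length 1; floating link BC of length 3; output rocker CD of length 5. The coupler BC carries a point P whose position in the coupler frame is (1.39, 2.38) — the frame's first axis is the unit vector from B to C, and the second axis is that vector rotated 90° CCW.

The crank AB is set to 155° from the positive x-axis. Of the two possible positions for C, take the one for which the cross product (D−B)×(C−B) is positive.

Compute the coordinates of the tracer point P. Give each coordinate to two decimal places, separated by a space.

-1.20 3.16

A=(0,0), D=(6.00,0)
B = A + 1.00·(cos155°, sin155°) = (-0.9063, 0.4226)
|BD| = 6.9192
circle(B,3.00) ∩ circle(D,5.00): a=2.3034, h=1.9221
  candidates: C₊=(1.5102,2.2004) cross=13.299; C₋=(1.2754,-1.6365) cross=-13.299
  mode + wants cross > 0 → take C=(1.5102,2.2004) (cross=13.299)
ex = (C−B)/|BC| = (0.8055,0.5926); ey = (-0.5926,0.8055)
P = B + 1.39·ex + 2.38·ey = (-1.1970,3.1634)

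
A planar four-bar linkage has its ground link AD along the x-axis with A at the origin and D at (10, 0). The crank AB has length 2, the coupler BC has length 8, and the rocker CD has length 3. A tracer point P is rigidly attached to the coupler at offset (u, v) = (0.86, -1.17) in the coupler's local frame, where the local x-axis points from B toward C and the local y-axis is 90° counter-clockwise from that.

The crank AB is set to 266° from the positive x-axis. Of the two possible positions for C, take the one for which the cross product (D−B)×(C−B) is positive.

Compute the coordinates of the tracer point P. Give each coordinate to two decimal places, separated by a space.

1.11 -2.74

A=(0,0), D=(10.00,0)
B = A + 2.00·(cos266°, sin266°) = (-0.1395, -1.9951)
|BD| = 10.3339
circle(B,8.00) ∩ circle(D,3.00): a=7.8281, h=1.6495
  candidates: C₊=(7.2229,1.1347) cross=17.046; C₋=(7.8598,-2.1022) cross=-17.046
  mode + wants cross > 0 → take C=(7.2229,1.1347) (cross=17.046)
ex = (C−B)/|BC| = (0.9203,0.3912); ey = (-0.3912,0.9203)
P = B + 0.86·ex + -1.17·ey = (1.1097,-2.7354)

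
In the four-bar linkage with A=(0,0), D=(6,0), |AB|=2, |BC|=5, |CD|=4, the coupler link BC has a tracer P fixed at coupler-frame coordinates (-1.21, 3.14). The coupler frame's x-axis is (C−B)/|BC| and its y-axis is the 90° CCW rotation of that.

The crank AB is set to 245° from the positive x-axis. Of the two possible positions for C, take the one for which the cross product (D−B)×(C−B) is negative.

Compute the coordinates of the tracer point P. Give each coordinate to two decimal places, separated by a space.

-0.99 1.55

A=(0,0), D=(6.00,0)
B = A + 2.00·(cos245°, sin245°) = (-0.8452, -1.8126)
|BD| = 7.0812
circle(B,5.00) ∩ circle(D,4.00): a=4.1761, h=2.7496
  candidates: C₊=(2.4879,1.9144) cross=19.471; C₋=(3.8955,-3.4017) cross=-19.471
  mode - wants cross < 0 → take C=(3.8955,-3.4017) (cross=-19.471)
ex = (C−B)/|BC| = (0.9482,-0.3178); ey = (0.3178,0.9482)
P = B + -1.21·ex + 3.14·ey = (-0.9946,1.5491)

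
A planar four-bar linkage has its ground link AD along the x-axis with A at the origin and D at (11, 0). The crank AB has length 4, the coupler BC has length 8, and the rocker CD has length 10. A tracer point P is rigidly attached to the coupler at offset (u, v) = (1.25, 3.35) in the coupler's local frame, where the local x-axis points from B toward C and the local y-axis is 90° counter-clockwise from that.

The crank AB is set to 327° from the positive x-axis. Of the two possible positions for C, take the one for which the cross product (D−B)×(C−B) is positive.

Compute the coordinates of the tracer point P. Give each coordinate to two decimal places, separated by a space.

A=(0,0), D=(11.00,0)
B = A + 4.00·(cos327°, sin327°) = (3.3547, -2.1786)
|BD| = 7.9497
circle(B,8.00) ∩ circle(D,10.00): a=1.7106, h=7.8150
  candidates: C₊=(2.8581,5.8060) cross=62.126; C₋=(7.1414,-9.2256) cross=-62.126
  mode + wants cross > 0 → take C=(2.8581,5.8060) (cross=62.126)
ex = (C−B)/|BC| = (-0.0621,0.9981); ey = (-0.9981,-0.0621)
P = B + 1.25·ex + 3.35·ey = (-0.0664,-1.1389)

-0.07 -1.14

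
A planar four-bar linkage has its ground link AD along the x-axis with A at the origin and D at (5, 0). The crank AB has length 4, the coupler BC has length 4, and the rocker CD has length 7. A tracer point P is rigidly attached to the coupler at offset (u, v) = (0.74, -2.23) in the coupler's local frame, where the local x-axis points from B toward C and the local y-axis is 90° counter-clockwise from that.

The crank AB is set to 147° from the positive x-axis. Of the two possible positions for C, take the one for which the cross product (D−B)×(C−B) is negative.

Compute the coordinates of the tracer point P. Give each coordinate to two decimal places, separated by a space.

A=(0,0), D=(5.00,0)
B = A + 4.00·(cos147°, sin147°) = (-3.3547, 2.1786)
|BD| = 8.6341
circle(B,4.00) ∩ circle(D,7.00): a=2.4060, h=3.1955
  candidates: C₊=(-0.2203,4.6636) cross=27.590; C₋=(-1.8328,-1.5206) cross=-27.590
  mode - wants cross < 0 → take C=(-1.8328,-1.5206) (cross=-27.590)
ex = (C−B)/|BC| = (0.3805,-0.9248); ey = (0.9248,0.3805)
P = B + 0.74·ex + -2.23·ey = (-5.1354,0.6458)

-5.14 0.65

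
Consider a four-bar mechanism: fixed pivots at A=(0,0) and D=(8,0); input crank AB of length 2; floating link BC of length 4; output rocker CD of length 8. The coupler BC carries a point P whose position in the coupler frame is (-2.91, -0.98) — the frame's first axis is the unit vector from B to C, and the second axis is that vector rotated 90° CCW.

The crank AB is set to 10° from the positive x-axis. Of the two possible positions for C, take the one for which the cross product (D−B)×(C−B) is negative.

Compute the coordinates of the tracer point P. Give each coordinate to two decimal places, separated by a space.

1.89 3.42

A=(0,0), D=(8.00,0)
B = A + 2.00·(cos10°, sin10°) = (1.9696, 0.3473)
|BD| = 6.0404
circle(B,4.00) ∩ circle(D,8.00): a=-0.9531, h=3.8848
  candidates: C₊=(1.2415,4.2805) cross=23.466; C₋=(0.7948,-3.4763) cross=-23.466
  mode - wants cross < 0 → take C=(0.7948,-3.4763) (cross=-23.466)
ex = (C−B)/|BC| = (-0.2937,-0.9559); ey = (0.9559,-0.2937)
P = B + -2.91·ex + -0.98·ey = (1.8875,3.4168)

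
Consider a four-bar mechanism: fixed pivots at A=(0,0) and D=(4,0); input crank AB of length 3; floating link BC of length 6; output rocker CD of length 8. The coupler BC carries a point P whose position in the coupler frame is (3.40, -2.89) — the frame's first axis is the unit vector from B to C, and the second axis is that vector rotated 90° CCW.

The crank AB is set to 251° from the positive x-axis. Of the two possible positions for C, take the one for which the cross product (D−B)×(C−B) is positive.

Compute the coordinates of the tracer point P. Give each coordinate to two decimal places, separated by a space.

0.16 1.48

A=(0,0), D=(4.00,0)
B = A + 3.00·(cos251°, sin251°) = (-0.9767, -2.8366)
|BD| = 5.7283
circle(B,6.00) ∩ circle(D,8.00): a=0.4202, h=5.9853
  candidates: C₊=(-3.5755,2.5714) cross=34.286; C₋=(2.3521,-7.8284) cross=-34.286
  mode + wants cross > 0 → take C=(-3.5755,2.5714) (cross=34.286)
ex = (C−B)/|BC| = (-0.4331,0.9013); ey = (-0.9013,-0.4331)
P = B + 3.40·ex + -2.89·ey = (0.1555,1.4797)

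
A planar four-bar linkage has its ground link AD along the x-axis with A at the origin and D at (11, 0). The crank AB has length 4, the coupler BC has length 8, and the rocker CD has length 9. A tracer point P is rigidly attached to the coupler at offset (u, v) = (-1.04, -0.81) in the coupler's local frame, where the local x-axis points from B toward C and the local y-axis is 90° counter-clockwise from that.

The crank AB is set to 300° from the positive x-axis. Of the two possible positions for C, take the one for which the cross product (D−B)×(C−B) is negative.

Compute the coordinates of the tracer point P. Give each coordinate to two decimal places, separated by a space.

A=(0,0), D=(11.00,0)
B = A + 4.00·(cos300°, sin300°) = (2.0000, -3.4641)
|BD| = 9.6437
circle(B,8.00) ∩ circle(D,9.00): a=3.9404, h=6.9623
  candidates: C₊=(3.1765,4.4489) cross=67.142; C₋=(8.1783,-8.5462) cross=-67.142
  mode - wants cross < 0 → take C=(8.1783,-8.5462) (cross=-67.142)
ex = (C−B)/|BC| = (0.7723,-0.6353); ey = (0.6353,0.7723)
P = B + -1.04·ex + -0.81·ey = (0.6822,-3.4290)

0.68 -3.43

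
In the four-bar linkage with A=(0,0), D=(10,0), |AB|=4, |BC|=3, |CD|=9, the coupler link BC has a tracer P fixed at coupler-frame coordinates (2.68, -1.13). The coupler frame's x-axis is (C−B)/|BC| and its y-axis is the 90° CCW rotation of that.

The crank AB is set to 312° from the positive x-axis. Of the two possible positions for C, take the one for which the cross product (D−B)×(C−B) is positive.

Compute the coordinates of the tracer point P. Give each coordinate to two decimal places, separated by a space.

2.13 -0.12

A=(0,0), D=(10.00,0)
B = A + 4.00·(cos312°, sin312°) = (2.6765, -2.9726)
|BD| = 7.9038
circle(B,3.00) ∩ circle(D,9.00): a=-0.6029, h=2.9388
  candidates: C₊=(1.0126,-0.4763) cross=23.228; C₋=(3.2232,-5.9224) cross=-23.228
  mode + wants cross > 0 → take C=(1.0126,-0.4763) (cross=23.228)
ex = (C−B)/|BC| = (-0.5546,0.8321); ey = (-0.8321,-0.5546)
P = B + 2.68·ex + -1.13·ey = (2.1304,-0.1158)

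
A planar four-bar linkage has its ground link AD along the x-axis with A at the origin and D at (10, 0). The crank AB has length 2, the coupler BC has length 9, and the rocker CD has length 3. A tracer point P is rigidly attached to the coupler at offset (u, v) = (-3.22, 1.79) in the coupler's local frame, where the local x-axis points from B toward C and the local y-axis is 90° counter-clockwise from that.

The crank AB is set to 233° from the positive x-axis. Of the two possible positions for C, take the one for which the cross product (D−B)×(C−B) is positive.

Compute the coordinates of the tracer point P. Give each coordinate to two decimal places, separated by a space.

-4.83 -0.95

A=(0,0), D=(10.00,0)
B = A + 2.00·(cos233°, sin233°) = (-1.2036, -1.5973)
|BD| = 11.3169
circle(B,9.00) ∩ circle(D,3.00): a=8.8395, h=1.6919
  candidates: C₊=(7.3086,1.3253) cross=19.147; C₋=(7.7862,-2.0246) cross=-19.147
  mode + wants cross > 0 → take C=(7.3086,1.3253) (cross=19.147)
ex = (C−B)/|BC| = (0.9458,0.3247); ey = (-0.3247,0.9458)
P = B + -3.22·ex + 1.79·ey = (-4.8304,-0.9499)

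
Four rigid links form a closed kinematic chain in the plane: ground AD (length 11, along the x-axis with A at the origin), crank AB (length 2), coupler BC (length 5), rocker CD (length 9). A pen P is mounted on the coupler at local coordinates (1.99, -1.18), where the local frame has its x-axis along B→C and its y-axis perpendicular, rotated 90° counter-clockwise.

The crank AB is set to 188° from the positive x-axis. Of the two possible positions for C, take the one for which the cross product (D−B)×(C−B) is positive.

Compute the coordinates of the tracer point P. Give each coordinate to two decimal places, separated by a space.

A=(0,0), D=(11.00,0)
B = A + 2.00·(cos188°, sin188°) = (-1.9805, -0.2783)
|BD| = 12.9835
circle(B,5.00) ∩ circle(D,9.00): a=4.3352, h=2.4912
  candidates: C₊=(2.3002,2.3052) cross=32.345; C₋=(2.4071,-2.6761) cross=-32.345
  mode + wants cross > 0 → take C=(2.3002,2.3052) (cross=32.345)
ex = (C−B)/|BC| = (0.8562,0.5167); ey = (-0.5167,0.8562)
P = B + 1.99·ex + -1.18·ey = (0.3329,-0.2603)

0.33 -0.26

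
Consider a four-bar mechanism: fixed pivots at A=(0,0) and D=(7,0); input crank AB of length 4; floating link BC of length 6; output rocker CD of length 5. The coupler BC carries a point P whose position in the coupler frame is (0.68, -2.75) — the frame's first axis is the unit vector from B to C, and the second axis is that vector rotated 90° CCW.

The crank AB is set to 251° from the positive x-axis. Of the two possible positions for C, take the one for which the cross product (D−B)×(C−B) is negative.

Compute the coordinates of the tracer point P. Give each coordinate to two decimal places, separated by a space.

-0.92 -6.59

A=(0,0), D=(7.00,0)
B = A + 4.00·(cos251°, sin251°) = (-1.3023, -3.7821)
|BD| = 9.1231
circle(B,6.00) ∩ circle(D,5.00): a=5.1644, h=3.0543
  candidates: C₊=(2.1313,1.1383) cross=27.865; C₋=(4.6637,-4.4206) cross=-27.865
  mode - wants cross < 0 → take C=(4.6637,-4.4206) (cross=-27.865)
ex = (C−B)/|BC| = (0.9943,-0.1064); ey = (0.1064,0.9943)
P = B + 0.68·ex + -2.75·ey = (-0.9188,-6.5888)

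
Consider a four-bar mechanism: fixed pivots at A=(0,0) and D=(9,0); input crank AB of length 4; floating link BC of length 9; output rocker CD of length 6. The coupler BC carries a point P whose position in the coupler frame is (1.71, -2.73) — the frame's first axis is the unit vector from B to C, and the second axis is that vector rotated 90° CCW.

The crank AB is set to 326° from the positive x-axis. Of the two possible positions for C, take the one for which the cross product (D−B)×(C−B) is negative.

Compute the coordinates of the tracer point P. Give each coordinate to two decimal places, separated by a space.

3.99 -5.39

A=(0,0), D=(9.00,0)
B = A + 4.00·(cos326°, sin326°) = (3.3162, -2.2368)
|BD| = 6.1081
circle(B,9.00) ∩ circle(D,6.00): a=6.7377, h=5.9669
  candidates: C₊=(7.4008,5.7829) cross=36.447; C₋=(11.7709,-5.3219) cross=-36.447
  mode - wants cross < 0 → take C=(11.7709,-5.3219) (cross=-36.447)
ex = (C−B)/|BC| = (0.9394,-0.3428); ey = (0.3428,0.9394)
P = B + 1.71·ex + -2.73·ey = (3.9867,-5.3875)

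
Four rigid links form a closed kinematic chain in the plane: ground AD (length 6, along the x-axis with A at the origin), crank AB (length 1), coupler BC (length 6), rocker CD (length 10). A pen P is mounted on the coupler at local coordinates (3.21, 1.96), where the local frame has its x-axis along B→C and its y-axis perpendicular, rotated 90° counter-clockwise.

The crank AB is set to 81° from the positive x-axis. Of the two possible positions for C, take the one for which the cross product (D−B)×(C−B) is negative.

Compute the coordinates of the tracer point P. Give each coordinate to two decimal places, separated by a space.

A=(0,0), D=(6.00,0)
B = A + 1.00·(cos81°, sin81°) = (0.1564, 0.9877)
|BD| = 5.9264
circle(B,6.00) ∩ circle(D,10.00): a=-2.4363, h=5.4831
  candidates: C₊=(-1.3320,6.8001) cross=32.495; C₋=(-3.1596,-4.0127) cross=-32.495
  mode - wants cross < 0 → take C=(-3.1596,-4.0127) (cross=-32.495)
ex = (C−B)/|BC| = (-0.5527,-0.8334); ey = (0.8334,-0.5527)
P = B + 3.21·ex + 1.96·ey = (0.0158,-2.7708)

0.02 -2.77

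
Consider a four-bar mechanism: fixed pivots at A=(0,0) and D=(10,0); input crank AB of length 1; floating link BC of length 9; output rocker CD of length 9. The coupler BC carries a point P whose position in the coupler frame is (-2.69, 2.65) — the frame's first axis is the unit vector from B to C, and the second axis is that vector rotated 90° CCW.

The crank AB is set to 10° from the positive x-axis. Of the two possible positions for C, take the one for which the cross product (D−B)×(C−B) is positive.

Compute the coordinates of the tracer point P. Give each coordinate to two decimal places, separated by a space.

A=(0,0), D=(10.00,0)
B = A + 1.00·(cos10°, sin10°) = (0.9848, 0.1736)
|BD| = 9.0169
circle(B,9.00) ∩ circle(D,9.00): a=4.5084, h=7.7894
  candidates: C₊=(5.6424,7.8747) cross=70.236; C₋=(5.3424,-7.7011) cross=-70.236
  mode + wants cross > 0 → take C=(5.6424,7.8747) (cross=70.236)
ex = (C−B)/|BC| = (0.5175,0.8557); ey = (-0.8557,0.5175)
P = B + -2.69·ex + 2.65·ey = (-2.6748,-0.7567)

-2.67 -0.76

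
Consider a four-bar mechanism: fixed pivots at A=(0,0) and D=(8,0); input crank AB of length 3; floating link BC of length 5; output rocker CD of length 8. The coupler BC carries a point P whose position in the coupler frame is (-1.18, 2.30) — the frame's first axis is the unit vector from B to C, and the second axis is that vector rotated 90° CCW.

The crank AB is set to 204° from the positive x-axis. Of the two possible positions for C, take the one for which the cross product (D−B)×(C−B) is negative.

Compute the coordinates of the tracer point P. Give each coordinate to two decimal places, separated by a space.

-2.28 1.32

A=(0,0), D=(8.00,0)
B = A + 3.00·(cos204°, sin204°) = (-2.7406, -1.2202)
|BD| = 10.8097
circle(B,5.00) ∩ circle(D,8.00): a=3.6009, h=3.4689
  candidates: C₊=(0.4457,2.6330) cross=37.498; C₋=(1.2289,-4.2605) cross=-37.498
  mode - wants cross < 0 → take C=(1.2289,-4.2605) (cross=-37.498)
ex = (C−B)/|BC| = (0.7939,-0.6081); ey = (0.6081,0.7939)
P = B + -1.18·ex + 2.30·ey = (-2.2789,1.3233)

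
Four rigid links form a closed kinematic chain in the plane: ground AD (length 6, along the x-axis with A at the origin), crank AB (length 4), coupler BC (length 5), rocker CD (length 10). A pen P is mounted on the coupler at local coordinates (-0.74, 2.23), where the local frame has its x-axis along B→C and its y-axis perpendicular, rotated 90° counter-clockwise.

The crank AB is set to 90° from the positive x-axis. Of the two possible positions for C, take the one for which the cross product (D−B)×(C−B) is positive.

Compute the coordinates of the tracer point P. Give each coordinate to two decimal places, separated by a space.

-2.35 3.87

A=(0,0), D=(6.00,0)
B = A + 4.00·(cos90°, sin90°) = (0.0000, 4.0000)
|BD| = 7.2111
circle(B,5.00) ∩ circle(D,10.00): a=-1.5948, h=4.7389
  candidates: C₊=(1.3017,8.8276) cross=34.172; C₋=(-3.9556,0.9417) cross=-34.172
  mode + wants cross > 0 → take C=(1.3017,8.8276) (cross=34.172)
ex = (C−B)/|BC| = (0.2603,0.9655); ey = (-0.9655,0.2603)
P = B + -0.74·ex + 2.23·ey = (-2.3458,3.8661)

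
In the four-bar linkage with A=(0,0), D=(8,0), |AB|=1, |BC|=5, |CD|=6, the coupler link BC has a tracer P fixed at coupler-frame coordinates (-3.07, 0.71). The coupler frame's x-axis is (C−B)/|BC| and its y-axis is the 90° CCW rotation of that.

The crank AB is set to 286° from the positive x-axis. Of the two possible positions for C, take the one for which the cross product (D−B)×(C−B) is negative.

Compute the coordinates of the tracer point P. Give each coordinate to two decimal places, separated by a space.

-1.47 1.66

A=(0,0), D=(8.00,0)
B = A + 1.00·(cos286°, sin286°) = (0.2756, -0.9613)
|BD| = 7.7839
circle(B,5.00) ∩ circle(D,6.00): a=3.1854, h=3.8540
  candidates: C₊=(2.9607,3.2566) cross=29.999; C₋=(3.9126,-4.3924) cross=-29.999
  mode - wants cross < 0 → take C=(3.9126,-4.3924) (cross=-29.999)
ex = (C−B)/|BC| = (0.7274,-0.6862); ey = (0.6862,0.7274)
P = B + -3.07·ex + 0.71·ey = (-1.4702,1.6619)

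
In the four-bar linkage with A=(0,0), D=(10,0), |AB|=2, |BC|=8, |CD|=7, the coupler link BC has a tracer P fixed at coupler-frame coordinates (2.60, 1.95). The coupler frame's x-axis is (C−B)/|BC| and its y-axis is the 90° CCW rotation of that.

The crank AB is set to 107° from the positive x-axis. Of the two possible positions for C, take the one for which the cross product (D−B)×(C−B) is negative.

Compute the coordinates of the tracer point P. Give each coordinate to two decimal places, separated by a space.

A=(0,0), D=(10.00,0)
B = A + 2.00·(cos107°, sin107°) = (-0.5847, 1.9126)
|BD| = 10.7562
circle(B,8.00) ∩ circle(D,7.00): a=6.0754, h=5.2048
  candidates: C₊=(6.3193,5.9542) cross=55.984; C₋=(4.4683,-4.2896) cross=-55.984
  mode - wants cross < 0 → take C=(4.4683,-4.2896) (cross=-55.984)
ex = (C−B)/|BC| = (0.6316,-0.7753); ey = (0.7753,0.6316)
P = B + 2.60·ex + 1.95·ey = (2.5693,1.1286)

2.57 1.13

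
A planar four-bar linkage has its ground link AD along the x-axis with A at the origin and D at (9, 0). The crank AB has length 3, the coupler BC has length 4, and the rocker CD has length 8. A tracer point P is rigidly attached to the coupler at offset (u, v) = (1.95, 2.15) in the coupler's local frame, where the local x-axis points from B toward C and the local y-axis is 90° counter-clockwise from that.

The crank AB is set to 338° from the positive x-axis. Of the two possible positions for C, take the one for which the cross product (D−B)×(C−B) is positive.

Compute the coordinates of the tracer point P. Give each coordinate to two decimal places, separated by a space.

A=(0,0), D=(9.00,0)
B = A + 3.00·(cos338°, sin338°) = (2.7816, -1.1238)
|BD| = 6.3192
circle(B,4.00) ∩ circle(D,8.00): a=-0.6384, h=3.9487
  candidates: C₊=(1.4511,2.6484) cross=24.953; C₋=(2.8556,-5.1231) cross=-24.953
  mode + wants cross > 0 → take C=(1.4511,2.6484) (cross=24.953)
ex = (C−B)/|BC| = (-0.3326,0.9431); ey = (-0.9431,-0.3326)
P = B + 1.95·ex + 2.15·ey = (0.1054,0.0000)

0.11 0.00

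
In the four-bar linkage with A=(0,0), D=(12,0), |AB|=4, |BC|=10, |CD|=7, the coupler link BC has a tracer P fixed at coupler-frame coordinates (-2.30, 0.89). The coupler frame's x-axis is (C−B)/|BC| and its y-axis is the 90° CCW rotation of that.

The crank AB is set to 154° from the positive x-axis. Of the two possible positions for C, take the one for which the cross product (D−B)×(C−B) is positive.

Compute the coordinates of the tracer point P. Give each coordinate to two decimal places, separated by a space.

A=(0,0), D=(12.00,0)
B = A + 4.00·(cos154°, sin154°) = (-3.5952, 1.7535)
|BD| = 15.6934
circle(B,10.00) ∩ circle(D,7.00): a=9.4716, h=3.2076
  candidates: C₊=(6.1755,3.8827) cross=50.338; C₋=(5.4587,-2.4923) cross=-50.338
  mode + wants cross > 0 → take C=(6.1755,3.8827) (cross=50.338)
ex = (C−B)/|BC| = (0.9771,0.2129); ey = (-0.2129,0.9771)
P = B + -2.30·ex + 0.89·ey = (-6.0319,2.1334)

-6.03 2.13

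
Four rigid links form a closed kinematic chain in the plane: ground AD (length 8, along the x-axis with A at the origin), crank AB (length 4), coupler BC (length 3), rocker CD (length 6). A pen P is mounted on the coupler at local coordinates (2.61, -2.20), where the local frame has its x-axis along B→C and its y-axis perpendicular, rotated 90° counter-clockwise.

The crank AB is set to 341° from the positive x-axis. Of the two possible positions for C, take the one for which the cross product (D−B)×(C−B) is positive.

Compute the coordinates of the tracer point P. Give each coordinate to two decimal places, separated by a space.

4.17 2.09

A=(0,0), D=(8.00,0)
B = A + 4.00·(cos341°, sin341°) = (3.7821, -1.3023)
|BD| = 4.4144
circle(B,3.00) ∩ circle(D,6.00): a=-0.8510, h=2.8768
  candidates: C₊=(2.1203,1.1954) cross=12.699; C₋=(3.8176,-4.3021) cross=-12.699
  mode + wants cross > 0 → take C=(2.1203,1.1954) (cross=12.699)
ex = (C−B)/|BC| = (-0.5539,0.8326); ey = (-0.8326,-0.5539)
P = B + 2.61·ex + -2.20·ey = (4.1680,2.0894)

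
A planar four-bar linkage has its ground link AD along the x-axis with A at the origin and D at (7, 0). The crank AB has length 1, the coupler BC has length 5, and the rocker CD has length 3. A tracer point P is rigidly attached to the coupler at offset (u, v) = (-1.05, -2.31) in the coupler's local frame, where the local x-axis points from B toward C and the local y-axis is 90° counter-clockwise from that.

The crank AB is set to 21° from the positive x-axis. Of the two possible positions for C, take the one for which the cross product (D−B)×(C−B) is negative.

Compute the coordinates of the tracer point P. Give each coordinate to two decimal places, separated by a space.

A=(0,0), D=(7.00,0)
B = A + 1.00·(cos21°, sin21°) = (0.9336, 0.3584)
|BD| = 6.0770
circle(B,5.00) ∩ circle(D,3.00): a=4.3549, h=2.4565
  candidates: C₊=(5.4258,2.5538) cross=14.928; C₋=(5.1361,-2.3507) cross=-14.928
  mode - wants cross < 0 → take C=(5.1361,-2.3507) (cross=-14.928)
ex = (C−B)/|BC| = (0.8405,-0.5418); ey = (0.5418,0.8405)
P = B + -1.05·ex + -2.31·ey = (-1.2005,-1.0143)

-1.20 -1.01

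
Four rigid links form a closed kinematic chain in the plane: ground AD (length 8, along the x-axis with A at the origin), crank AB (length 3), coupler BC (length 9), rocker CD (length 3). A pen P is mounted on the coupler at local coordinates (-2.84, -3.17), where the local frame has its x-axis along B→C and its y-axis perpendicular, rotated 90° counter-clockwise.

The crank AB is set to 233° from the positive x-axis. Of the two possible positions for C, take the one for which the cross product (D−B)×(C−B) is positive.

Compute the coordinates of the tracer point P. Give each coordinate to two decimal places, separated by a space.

-2.64 -6.57

A=(0,0), D=(8.00,0)
B = A + 3.00·(cos233°, sin233°) = (-1.8054, -2.3959)
|BD| = 10.0939
circle(B,9.00) ∩ circle(D,3.00): a=8.6135, h=2.6093
  candidates: C₊=(5.9425,2.1833) cross=26.338; C₋=(7.1812,-2.8861) cross=-26.338
  mode + wants cross > 0 → take C=(5.9425,2.1833) (cross=26.338)
ex = (C−B)/|BC| = (0.8609,0.5088); ey = (-0.5088,0.8609)
P = B + -2.84·ex + -3.17·ey = (-2.6375,-6.5699)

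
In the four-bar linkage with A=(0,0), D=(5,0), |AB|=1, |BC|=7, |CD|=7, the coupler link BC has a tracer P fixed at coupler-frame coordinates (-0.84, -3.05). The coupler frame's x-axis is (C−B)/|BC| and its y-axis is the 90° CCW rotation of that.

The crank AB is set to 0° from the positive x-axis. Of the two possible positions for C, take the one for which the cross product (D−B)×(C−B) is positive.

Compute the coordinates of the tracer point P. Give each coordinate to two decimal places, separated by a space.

3.68 -1.68

A=(0,0), D=(5.00,0)
B = A + 1.00·(cos0°, sin0°) = (1.0000, 0.0000)
|BD| = 4.0000
circle(B,7.00) ∩ circle(D,7.00): a=2.0000, h=6.7082
  candidates: C₊=(3.0000,6.7082) cross=26.833; C₋=(3.0000,-6.7082) cross=-26.833
  mode + wants cross > 0 → take C=(3.0000,6.7082) (cross=26.833)
ex = (C−B)/|BC| = (0.2857,0.9583); ey = (-0.9583,0.2857)
P = B + -0.84·ex + -3.05·ey = (3.6829,-1.6764)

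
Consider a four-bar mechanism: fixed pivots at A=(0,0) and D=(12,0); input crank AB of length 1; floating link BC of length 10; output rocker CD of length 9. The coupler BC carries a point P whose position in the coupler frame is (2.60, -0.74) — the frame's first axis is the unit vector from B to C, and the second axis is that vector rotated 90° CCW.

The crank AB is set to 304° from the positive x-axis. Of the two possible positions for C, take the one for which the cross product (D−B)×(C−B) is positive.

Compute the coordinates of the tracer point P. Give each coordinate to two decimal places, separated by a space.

A=(0,0), D=(12.00,0)
B = A + 1.00·(cos304°, sin304°) = (0.5592, -0.8290)
|BD| = 11.4708
circle(B,10.00) ∩ circle(D,9.00): a=6.5636, h=7.5445
  candidates: C₊=(6.5604,7.1701) cross=86.541; C₋=(7.6509,-7.8794) cross=-86.541
  mode + wants cross > 0 → take C=(6.5604,7.1701) (cross=86.541)
ex = (C−B)/|BC| = (0.6001,0.7999); ey = (-0.7999,0.6001)
P = B + 2.60·ex + -0.74·ey = (2.7114,0.8067)

2.71 0.81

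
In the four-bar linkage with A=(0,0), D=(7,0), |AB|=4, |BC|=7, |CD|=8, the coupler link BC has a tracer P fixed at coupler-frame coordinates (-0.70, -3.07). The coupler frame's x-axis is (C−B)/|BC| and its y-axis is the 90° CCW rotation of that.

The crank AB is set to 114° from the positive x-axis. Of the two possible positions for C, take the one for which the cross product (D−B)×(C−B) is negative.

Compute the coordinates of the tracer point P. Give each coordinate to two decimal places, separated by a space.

A=(0,0), D=(7.00,0)
B = A + 4.00·(cos114°, sin114°) = (-1.6269, 3.6542)
|BD| = 9.3690
circle(B,7.00) ∩ circle(D,8.00): a=3.8840, h=5.8236
  candidates: C₊=(4.2208,7.5017) cross=54.561; C₋=(-0.3220,-3.2231) cross=-54.561
  mode - wants cross < 0 → take C=(-0.3220,-3.2231) (cross=-54.561)
ex = (C−B)/|BC| = (0.1864,-0.9825); ey = (0.9825,0.1864)
P = B + -0.70·ex + -3.07·ey = (-4.7736,3.7696)

-4.77 3.77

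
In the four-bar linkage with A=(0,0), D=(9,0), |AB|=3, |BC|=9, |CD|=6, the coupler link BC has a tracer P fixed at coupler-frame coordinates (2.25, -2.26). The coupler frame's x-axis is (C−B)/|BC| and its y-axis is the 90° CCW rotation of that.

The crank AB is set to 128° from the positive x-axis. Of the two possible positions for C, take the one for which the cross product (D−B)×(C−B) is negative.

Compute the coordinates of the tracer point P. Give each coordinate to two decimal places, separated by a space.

-1.85 -0.83

A=(0,0), D=(9.00,0)
B = A + 3.00·(cos128°, sin128°) = (-1.8470, 2.3640)
|BD| = 11.1016
circle(B,9.00) ∩ circle(D,6.00): a=7.5775, h=4.8560
  candidates: C₊=(6.5908,5.4951) cross=53.910; C₋=(4.5227,-3.9942) cross=-53.910
  mode - wants cross < 0 → take C=(4.5227,-3.9942) (cross=-53.910)
ex = (C−B)/|BC| = (0.7077,-0.7065); ey = (0.7065,0.7077)
P = B + 2.25·ex + -2.26·ey = (-1.8512,-0.8250)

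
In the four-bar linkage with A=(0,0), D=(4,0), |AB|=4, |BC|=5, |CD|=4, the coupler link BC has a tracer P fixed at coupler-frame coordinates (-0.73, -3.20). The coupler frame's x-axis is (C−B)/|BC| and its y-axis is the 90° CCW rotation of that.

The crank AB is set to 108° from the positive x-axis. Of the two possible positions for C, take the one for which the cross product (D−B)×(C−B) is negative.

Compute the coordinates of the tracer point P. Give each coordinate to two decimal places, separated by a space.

A=(0,0), D=(4.00,0)
B = A + 4.00·(cos108°, sin108°) = (-1.2361, 3.8042)
|BD| = 6.4721
circle(B,5.00) ∩ circle(D,4.00): a=3.9314, h=3.0894
  candidates: C₊=(3.7604,3.9928) cross=19.995; C₋=(0.1286,-1.0060) cross=-19.995
  mode - wants cross < 0 → take C=(0.1286,-1.0060) (cross=-19.995)
ex = (C−B)/|BC| = (0.2729,-0.9620); ey = (0.9620,0.2729)
P = B + -0.73·ex + -3.20·ey = (-4.5138,3.6332)

-4.51 3.63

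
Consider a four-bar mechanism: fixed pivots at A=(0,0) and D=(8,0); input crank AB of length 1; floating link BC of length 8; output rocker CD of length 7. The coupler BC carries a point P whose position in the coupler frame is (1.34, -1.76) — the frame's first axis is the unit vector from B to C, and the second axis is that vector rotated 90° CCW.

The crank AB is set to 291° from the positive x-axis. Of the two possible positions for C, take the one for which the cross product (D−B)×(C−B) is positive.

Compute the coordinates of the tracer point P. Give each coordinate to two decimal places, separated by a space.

A=(0,0), D=(8.00,0)
B = A + 1.00·(cos291°, sin291°) = (0.3584, -0.9336)
|BD| = 7.6984
circle(B,8.00) ∩ circle(D,7.00): a=4.8234, h=6.3823
  candidates: C₊=(4.3722,5.9866) cross=49.134; C₋=(5.9202,-6.6839) cross=-49.134
  mode + wants cross > 0 → take C=(4.3722,5.9866) (cross=49.134)
ex = (C−B)/|BC| = (0.5017,0.8650); ey = (-0.8650,0.5017)
P = B + 1.34·ex + -1.76·ey = (2.5531,-0.6575)

2.55 -0.66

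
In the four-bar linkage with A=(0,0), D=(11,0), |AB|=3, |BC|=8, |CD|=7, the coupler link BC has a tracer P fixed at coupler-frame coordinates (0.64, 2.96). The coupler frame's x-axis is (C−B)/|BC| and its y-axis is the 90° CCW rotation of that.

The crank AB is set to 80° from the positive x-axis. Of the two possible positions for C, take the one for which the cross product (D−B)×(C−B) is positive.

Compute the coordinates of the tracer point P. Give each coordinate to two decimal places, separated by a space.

-0.11 5.92

A=(0,0), D=(11.00,0)
B = A + 3.00·(cos80°, sin80°) = (0.5209, 2.9544)
|BD| = 10.8876
circle(B,8.00) ∩ circle(D,7.00): a=6.1326, h=5.1372
  candidates: C₊=(7.8175,6.2347) cross=55.931; C₋=(5.0295,-3.6541) cross=-55.931
  mode + wants cross > 0 → take C=(7.8175,6.2347) (cross=55.931)
ex = (C−B)/|BC| = (0.9121,0.4100); ey = (-0.4100,0.9121)
P = B + 0.64·ex + 2.96·ey = (-0.1090,5.9166)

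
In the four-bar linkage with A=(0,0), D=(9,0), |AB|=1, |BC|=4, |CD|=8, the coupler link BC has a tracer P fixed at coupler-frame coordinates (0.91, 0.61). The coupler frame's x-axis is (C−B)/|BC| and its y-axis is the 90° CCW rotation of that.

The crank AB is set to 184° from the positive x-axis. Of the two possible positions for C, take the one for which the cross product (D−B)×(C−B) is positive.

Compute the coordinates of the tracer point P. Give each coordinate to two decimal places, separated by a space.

A=(0,0), D=(9.00,0)
B = A + 1.00·(cos184°, sin184°) = (-0.9976, -0.0698)
|BD| = 9.9978
circle(B,4.00) ∩ circle(D,8.00): a=2.5984, h=3.0411
  candidates: C₊=(1.5795,2.9894) cross=30.405; C₋=(1.6220,-3.0927) cross=-30.405
  mode + wants cross > 0 → take C=(1.5795,2.9894) (cross=30.405)
ex = (C−B)/|BC| = (0.6443,0.7648); ey = (-0.7648,0.6443)
P = B + 0.91·ex + 0.61·ey = (-0.8778,1.0192)

-0.88 1.02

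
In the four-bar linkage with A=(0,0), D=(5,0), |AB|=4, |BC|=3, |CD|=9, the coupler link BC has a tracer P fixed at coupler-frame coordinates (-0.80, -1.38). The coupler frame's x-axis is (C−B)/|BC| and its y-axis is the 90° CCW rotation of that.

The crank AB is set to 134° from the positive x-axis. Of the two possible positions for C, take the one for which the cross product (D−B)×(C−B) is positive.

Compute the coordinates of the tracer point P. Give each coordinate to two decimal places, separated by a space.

-1.68 1.72

A=(0,0), D=(5.00,0)
B = A + 4.00·(cos134°, sin134°) = (-2.7786, 2.8774)
|BD| = 8.2938
circle(B,3.00) ∩ circle(D,9.00): a=-0.1937, h=2.9937
  candidates: C₊=(-1.9217,5.7524) cross=24.829; C₋=(-3.9990,0.1368) cross=-24.829
  mode + wants cross > 0 → take C=(-1.9217,5.7524) (cross=24.829)
ex = (C−B)/|BC| = (0.2856,0.9583); ey = (-0.9583,0.2856)
P = B + -0.80·ex + -1.38·ey = (-1.6846,1.7165)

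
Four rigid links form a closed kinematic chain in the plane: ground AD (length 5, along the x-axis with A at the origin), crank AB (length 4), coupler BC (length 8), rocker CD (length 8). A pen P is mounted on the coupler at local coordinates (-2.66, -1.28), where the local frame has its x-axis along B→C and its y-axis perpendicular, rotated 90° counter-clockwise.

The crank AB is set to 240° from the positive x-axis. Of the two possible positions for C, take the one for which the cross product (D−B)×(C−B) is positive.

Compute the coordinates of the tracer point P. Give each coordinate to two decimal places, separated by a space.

-0.86 -6.19

A=(0,0), D=(5.00,0)
B = A + 4.00·(cos240°, sin240°) = (-2.0000, -3.4641)
|BD| = 7.8102
circle(B,8.00) ∩ circle(D,8.00): a=3.9051, h=6.9821
  candidates: C₊=(-1.5968,4.5257) cross=54.532; C₋=(4.5968,-7.9898) cross=-54.532
  mode + wants cross > 0 → take C=(-1.5968,4.5257) (cross=54.532)
ex = (C−B)/|BC| = (0.0504,0.9987); ey = (-0.9987,0.0504)
P = B + -2.66·ex + -1.28·ey = (-0.8557,-6.1852)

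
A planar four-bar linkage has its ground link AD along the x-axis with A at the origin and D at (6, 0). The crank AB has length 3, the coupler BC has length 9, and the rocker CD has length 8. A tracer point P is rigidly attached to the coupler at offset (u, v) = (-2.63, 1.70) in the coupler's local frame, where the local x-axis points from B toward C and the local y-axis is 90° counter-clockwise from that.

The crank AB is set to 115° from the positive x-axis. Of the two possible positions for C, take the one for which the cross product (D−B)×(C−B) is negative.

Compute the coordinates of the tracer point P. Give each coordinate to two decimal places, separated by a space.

A=(0,0), D=(6.00,0)
B = A + 3.00·(cos115°, sin115°) = (-1.2679, 2.7189)
|BD| = 7.7598
circle(B,9.00) ∩ circle(D,8.00): a=4.9753, h=7.4998
  candidates: C₊=(6.0198,8.0000) cross=58.197; C₋=(0.7642,-6.0487) cross=-58.197
  mode - wants cross < 0 → take C=(0.7642,-6.0487) (cross=-58.197)
ex = (C−B)/|BC| = (0.2258,-0.9742); ey = (0.9742,0.2258)
P = B + -2.63·ex + 1.70·ey = (-0.2056,5.6648)

-0.21 5.66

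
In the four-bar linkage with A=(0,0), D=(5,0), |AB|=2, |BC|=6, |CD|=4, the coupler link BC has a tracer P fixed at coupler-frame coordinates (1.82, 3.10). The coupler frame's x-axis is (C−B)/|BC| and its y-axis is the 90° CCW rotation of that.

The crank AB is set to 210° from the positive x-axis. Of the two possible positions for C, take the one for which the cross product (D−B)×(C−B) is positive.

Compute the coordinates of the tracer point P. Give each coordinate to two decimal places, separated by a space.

A=(0,0), D=(5.00,0)
B = A + 2.00·(cos210°, sin210°) = (-1.7321, -1.0000)
|BD| = 6.8059
circle(B,6.00) ∩ circle(D,4.00): a=4.8723, h=3.5016
  candidates: C₊=(2.5728,3.1795) cross=23.831; C₋=(3.6018,-3.7477) cross=-23.831
  mode + wants cross > 0 → take C=(2.5728,3.1795) (cross=23.831)
ex = (C−B)/|BC| = (0.7175,0.6966); ey = (-0.6966,0.7175)
P = B + 1.82·ex + 3.10·ey = (-2.5856,2.4920)

-2.59 2.49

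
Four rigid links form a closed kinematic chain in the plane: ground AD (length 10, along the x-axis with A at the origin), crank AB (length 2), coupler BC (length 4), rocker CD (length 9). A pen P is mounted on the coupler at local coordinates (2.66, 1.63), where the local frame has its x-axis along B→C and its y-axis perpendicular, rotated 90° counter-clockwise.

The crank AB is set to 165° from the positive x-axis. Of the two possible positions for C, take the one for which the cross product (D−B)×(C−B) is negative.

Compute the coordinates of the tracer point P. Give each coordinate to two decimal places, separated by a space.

1.17 0.16

A=(0,0), D=(10.00,0)
B = A + 2.00·(cos165°, sin165°) = (-1.9319, 0.5176)
|BD| = 11.9431
circle(B,4.00) ∩ circle(D,9.00): a=3.2503, h=2.3314
  candidates: C₊=(1.4164,2.7060) cross=27.844; C₋=(1.2143,-1.9525) cross=-27.844
  mode - wants cross < 0 → take C=(1.2143,-1.9525) (cross=-27.844)
ex = (C−B)/|BC| = (0.7865,-0.6175); ey = (0.6175,0.7865)
P = B + 2.66·ex + 1.63·ey = (1.1669,0.1571)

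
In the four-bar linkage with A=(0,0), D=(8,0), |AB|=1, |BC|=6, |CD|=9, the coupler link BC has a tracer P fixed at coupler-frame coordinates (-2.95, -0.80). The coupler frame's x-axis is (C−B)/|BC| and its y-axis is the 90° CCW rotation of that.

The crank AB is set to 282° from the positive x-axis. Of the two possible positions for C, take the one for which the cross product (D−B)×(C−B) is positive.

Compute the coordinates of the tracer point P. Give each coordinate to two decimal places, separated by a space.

A=(0,0), D=(8.00,0)
B = A + 1.00·(cos282°, sin282°) = (0.2079, -0.9781)
|BD| = 7.8532
circle(B,6.00) ∩ circle(D,9.00): a=1.0616, h=5.9053
  candidates: C₊=(0.5257,5.0134) cross=46.376; C₋=(1.9967,-6.7053) cross=-46.376
  mode + wants cross > 0 → take C=(0.5257,5.0134) (cross=46.376)
ex = (C−B)/|BC| = (0.0530,0.9986); ey = (-0.9986,0.0530)
P = B + -2.95·ex + -0.80·ey = (0.8506,-3.9664)

0.85 -3.97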